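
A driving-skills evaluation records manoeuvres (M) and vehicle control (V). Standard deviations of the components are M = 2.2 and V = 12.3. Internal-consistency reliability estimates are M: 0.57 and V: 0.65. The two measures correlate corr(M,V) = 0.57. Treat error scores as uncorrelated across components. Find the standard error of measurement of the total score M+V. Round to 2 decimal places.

7.42

Var(total) = 156.13 + 30.8484 = 186.978.
True-score variance = 101.097 + 30.8484 = 131.946, so reliability = 0.7057.
Error variance = 186.978 − 131.946 = 55.0327; SEM = √55.0327 = 7.42.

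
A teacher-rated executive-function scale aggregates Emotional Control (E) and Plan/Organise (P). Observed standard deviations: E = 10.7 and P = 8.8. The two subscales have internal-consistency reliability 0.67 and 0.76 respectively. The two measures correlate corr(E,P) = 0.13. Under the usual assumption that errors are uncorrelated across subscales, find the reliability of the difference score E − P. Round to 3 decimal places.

Var(E−P) = 10.7² + 8.8² − 2·10.7·8.8·0.13 = 191.93 − 24.4816 = 167.448.
Under uncorrelated errors the observed covariances equal the true-score covariances, so only the own-variance terms attenuate.
True-score variance = [10.7²·0.67 + 8.8²·0.76] − 24.4816 = 135.563 − 24.4816 = 111.081.
Reliability = 111.081 / 167.448 = 0.663.

0.663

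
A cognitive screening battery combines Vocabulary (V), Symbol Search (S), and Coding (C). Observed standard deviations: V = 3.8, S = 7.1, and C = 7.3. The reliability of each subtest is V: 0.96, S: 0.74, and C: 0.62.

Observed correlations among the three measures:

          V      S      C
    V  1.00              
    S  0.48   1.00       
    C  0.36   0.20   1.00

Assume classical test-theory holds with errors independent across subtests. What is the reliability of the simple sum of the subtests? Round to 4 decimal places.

0.8163

Var(V+S+C) = 3.8² + 7.1² + 7.3² + 2·[3.8·7.1·0.48 + 3.8·7.3·0.36 + 7.1·7.3·0.20] = 118.14 + 66.6056 = 184.746.
Under uncorrelated errors the observed covariances equal the true-score covariances, so only the own-variance terms attenuate.
True-score variance = [3.8²·0.96 + 7.1²·0.74 + 7.3²·0.62] + 66.6056 = 84.2056 + 66.6056 = 150.811.
Reliability = 150.811 / 184.746 = 0.8163.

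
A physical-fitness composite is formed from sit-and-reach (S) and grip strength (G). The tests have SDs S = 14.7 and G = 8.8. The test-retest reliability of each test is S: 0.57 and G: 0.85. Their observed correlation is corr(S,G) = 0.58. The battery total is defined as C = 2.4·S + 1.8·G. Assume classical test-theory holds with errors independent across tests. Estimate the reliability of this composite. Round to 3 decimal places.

Var(C) = 2.4²·14.7² + 1.8²·8.8² + 2·[4.32·14.7·8.8·0.58] = 1495.58 + 648.249 = 2143.83.
Because errors are independent across components, Cov(Tᵢ,Tⱼ) = Cov(Xᵢ,Xⱼ); the off-diagonal part of the true-score variance is the same as above.
True-score variance = [2.4²·14.7²·0.57 + 1.8²·8.8²·0.85] + 648.249 = 922.736 + 648.249 = 1570.99.
Reliability = 1570.99 / 2143.83 = 0.733.

0.733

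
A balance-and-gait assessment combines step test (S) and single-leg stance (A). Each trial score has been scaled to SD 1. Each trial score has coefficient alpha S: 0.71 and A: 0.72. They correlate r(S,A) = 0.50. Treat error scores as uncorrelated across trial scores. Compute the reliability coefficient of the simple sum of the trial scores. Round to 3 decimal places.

0.810

Var(S+A) = 2 + 2·[0.50] = 2 + 1 = 3.
With uncorrelated errors the cross-covariances are all true-score covariance, so they carry over unchanged; only the diagonal terms shrink to ρᵢσᵢ².
True-score variance = [0.71 + 0.72] + 1 = 1.43 + 1 = 2.43.
Reliability = 2.43 / 3 = 0.810.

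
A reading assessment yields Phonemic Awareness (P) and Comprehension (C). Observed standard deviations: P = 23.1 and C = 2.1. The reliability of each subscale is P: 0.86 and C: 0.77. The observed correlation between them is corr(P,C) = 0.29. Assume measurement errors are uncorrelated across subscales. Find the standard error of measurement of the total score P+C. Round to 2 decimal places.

Var(total) = 538.02 + 28.1358 = 566.156.
True-score variance = 462.3 + 28.1358 = 490.436, so reliability = 0.8663.
Error variance = 566.156 − 490.436 = 75.7197; SEM = √75.7197 = 8.70.

8.70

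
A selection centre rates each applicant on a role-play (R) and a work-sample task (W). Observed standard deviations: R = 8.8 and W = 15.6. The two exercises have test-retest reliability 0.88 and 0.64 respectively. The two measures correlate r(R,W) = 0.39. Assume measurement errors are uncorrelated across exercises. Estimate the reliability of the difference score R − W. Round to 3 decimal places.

Var(R−W) = 8.8² + 15.6² − 2·8.8·15.6·0.39 = 320.8 − 107.078 = 213.722.
Because errors are independent across components, Cov(Tᵢ,Tⱼ) = Cov(Xᵢ,Xⱼ); the off-diagonal part of the true-score variance is the same as above.
True-score variance = [8.8²·0.88 + 15.6²·0.64] − 107.078 = 223.898 − 107.078 = 116.819.
Reliability = 116.819 / 213.722 = 0.547.

0.547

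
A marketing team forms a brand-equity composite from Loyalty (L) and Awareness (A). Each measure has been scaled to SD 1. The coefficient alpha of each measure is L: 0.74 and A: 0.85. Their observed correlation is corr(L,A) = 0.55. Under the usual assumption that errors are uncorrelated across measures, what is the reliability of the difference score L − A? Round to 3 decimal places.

Var(L−A) = 1 + 1 − 2·0.55 = 2 − 1.1 = 0.9.
Under uncorrelated errors the observed covariances equal the true-score covariances, so only the own-variance terms attenuate.
True-score variance = [0.74 + 0.85] − 1.1 = 1.59 − 1.1 = 0.49.
Reliability = 0.49 / 0.9 = 0.544.

0.544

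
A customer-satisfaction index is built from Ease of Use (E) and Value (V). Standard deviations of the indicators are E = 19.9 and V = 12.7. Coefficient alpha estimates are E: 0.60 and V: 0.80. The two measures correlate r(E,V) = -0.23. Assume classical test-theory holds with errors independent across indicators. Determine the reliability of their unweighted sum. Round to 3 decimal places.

Var(E+V) = 19.9² + 12.7² + 2·[19.9·12.7·(-0.23)] = 557.3 − 116.256 = 441.044.
Under uncorrelated errors the observed covariances equal the true-score covariances, so only the own-variance terms attenuate.
True-score variance = [19.9²·0.60 + 12.7²·0.80] − 116.256 = 366.638 − 116.256 = 250.382.
Reliability = 250.382 / 441.044 = 0.568.

0.568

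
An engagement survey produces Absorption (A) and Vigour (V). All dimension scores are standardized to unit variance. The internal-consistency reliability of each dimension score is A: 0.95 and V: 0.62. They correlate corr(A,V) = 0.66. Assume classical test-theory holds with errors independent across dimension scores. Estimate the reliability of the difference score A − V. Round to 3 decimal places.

Var(A−V) = 1 + 1 − 2·0.66 = 2 − 1.32 = 0.68.
With uncorrelated errors the cross-covariances are all true-score covariance, so they carry over unchanged; only the diagonal terms shrink to ρᵢσᵢ².
True-score variance = [0.95 + 0.62] − 1.32 = 1.57 − 1.32 = 0.25.
Reliability = 0.25 / 0.68 = 0.368.

0.368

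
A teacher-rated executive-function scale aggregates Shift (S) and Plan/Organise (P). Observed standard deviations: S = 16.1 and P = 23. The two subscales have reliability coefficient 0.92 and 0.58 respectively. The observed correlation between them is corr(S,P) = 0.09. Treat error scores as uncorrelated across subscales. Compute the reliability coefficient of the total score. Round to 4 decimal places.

0.7158

Var(S+P) = 16.1² + 23² + 2·[16.1·23·0.09] = 788.21 + 66.654 = 854.864.
With uncorrelated errors the cross-covariances are all true-score covariance, so they carry over unchanged; only the diagonal terms shrink to ρᵢσᵢ².
True-score variance = [16.1²·0.92 + 23²·0.58] + 66.654 = 545.293 + 66.654 = 611.947.
Reliability = 611.947 / 854.864 = 0.7158.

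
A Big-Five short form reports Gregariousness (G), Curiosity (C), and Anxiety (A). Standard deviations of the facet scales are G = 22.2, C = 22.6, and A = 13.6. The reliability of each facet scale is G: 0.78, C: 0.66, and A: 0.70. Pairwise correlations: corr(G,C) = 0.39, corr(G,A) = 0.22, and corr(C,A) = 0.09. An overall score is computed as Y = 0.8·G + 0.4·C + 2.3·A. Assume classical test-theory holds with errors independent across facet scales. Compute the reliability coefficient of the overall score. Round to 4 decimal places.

Var(Y) = 0.8²·22.2² + 0.4²·22.6² + 2.3²·13.6² + 2·[0.32·22.2·22.6·0.39 + 1.84·22.2·13.6·0.22 + 0.92·22.6·13.6·0.09] = 1375.58 + 420.563 = 1796.14.
Because errors are independent across components, Cov(Tᵢ,Tⱼ) = Cov(Xᵢ,Xⱼ); the off-diagonal part of the true-score variance is the same as above.
True-score variance = [0.8²·22.2²·0.78 + 0.4²·22.6²·0.66 + 2.3²·13.6²·0.70] + 420.563 = 984.869 + 420.563 = 1405.43.
Reliability = 1405.43 / 1796.14 = 0.7825.

0.7825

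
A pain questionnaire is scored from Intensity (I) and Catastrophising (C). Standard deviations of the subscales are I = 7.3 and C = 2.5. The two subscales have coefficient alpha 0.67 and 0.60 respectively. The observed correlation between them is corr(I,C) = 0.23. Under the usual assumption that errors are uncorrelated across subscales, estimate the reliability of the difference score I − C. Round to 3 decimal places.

0.607

Var(I−C) = 7.3² + 2.5² − 2·7.3·2.5·0.23 = 59.54 − 8.395 = 51.145.
Because errors are independent across components, Cov(Tᵢ,Tⱼ) = Cov(Xᵢ,Xⱼ); the off-diagonal part of the true-score variance is the same as above.
True-score variance = [7.3²·0.67 + 2.5²·0.60] − 8.395 = 39.4543 − 8.395 = 31.0593.
Reliability = 31.0593 / 51.145 = 0.607.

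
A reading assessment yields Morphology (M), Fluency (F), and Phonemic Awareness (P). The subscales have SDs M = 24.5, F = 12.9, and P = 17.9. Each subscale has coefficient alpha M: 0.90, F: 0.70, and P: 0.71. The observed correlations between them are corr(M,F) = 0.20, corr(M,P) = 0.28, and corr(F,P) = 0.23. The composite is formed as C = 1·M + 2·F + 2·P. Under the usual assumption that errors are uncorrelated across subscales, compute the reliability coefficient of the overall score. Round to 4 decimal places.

0.8301

Var(C) = 24.5² + 2²·12.9² + 2²·17.9² + 2·[2·24.5·12.9·0.20 + 2·24.5·17.9·0.28 + 4·12.9·17.9·0.23] = 2547.53 + 1168.89 = 3716.42.
Under uncorrelated errors the observed covariances equal the true-score covariances, so only the own-variance terms attenuate.
True-score variance = [24.5²·0.90 + 2²·12.9²·0.70 + 2²·17.9²·0.71] + 1168.89 = 1916.14 + 1168.89 = 3085.03.
Reliability = 3085.03 / 3716.42 = 0.8301.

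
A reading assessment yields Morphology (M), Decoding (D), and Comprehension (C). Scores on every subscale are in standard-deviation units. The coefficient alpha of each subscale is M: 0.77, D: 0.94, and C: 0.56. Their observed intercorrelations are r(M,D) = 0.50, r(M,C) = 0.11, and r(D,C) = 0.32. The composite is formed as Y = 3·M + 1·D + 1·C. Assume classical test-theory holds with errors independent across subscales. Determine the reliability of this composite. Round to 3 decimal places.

0.832

Var(Y) = 3² + 1 + 1 + 2·[3·0.50 + 3·0.11 + 0.32] = 11 + 4.3 = 15.3.
Under uncorrelated errors the observed covariances equal the true-score covariances, so only the own-variance terms attenuate.
True-score variance = [3²·0.77 + 0.94 + 0.56] + 4.3 = 8.43 + 4.3 = 12.73.
Reliability = 12.73 / 15.3 = 0.832.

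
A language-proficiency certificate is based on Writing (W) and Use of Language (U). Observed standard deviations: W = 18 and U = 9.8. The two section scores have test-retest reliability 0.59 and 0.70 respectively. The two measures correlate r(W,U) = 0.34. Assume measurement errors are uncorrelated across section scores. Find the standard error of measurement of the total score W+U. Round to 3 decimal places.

Var(total) = 420.04 + 119.952 = 539.992.
True-score variance = 258.388 + 119.952 = 378.34, so reliability = 0.7006.
Error variance = 539.992 − 378.34 = 161.652; SEM = √161.652 = 12.714.

12.714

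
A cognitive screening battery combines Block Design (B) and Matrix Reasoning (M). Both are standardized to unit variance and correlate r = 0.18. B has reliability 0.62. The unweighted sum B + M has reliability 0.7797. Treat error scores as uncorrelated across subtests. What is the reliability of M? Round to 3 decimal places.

0.860

Var(B+M) = 2 + 2·0.18 = 2.360.
True-score variance = ρ_B + ρ_M + 2·0.18, so 0.7797 = (0.62 + ρ_M + 0.36) / 2.360.
ρ_M = 0.7797·2.360 − 0.62 − 0.36 = 0.860.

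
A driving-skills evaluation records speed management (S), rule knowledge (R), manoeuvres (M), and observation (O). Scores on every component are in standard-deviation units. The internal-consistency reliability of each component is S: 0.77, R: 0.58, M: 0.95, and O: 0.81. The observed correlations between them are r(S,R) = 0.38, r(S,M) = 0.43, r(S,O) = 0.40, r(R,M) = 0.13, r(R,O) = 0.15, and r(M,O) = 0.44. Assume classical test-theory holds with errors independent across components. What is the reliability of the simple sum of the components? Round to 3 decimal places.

Var(S+R+M+O) = 4 + 2·[0.38 + 0.43 + 0.40 + 0.13 + 0.15 + 0.44] = 4 + 3.86 = 7.86.
With uncorrelated errors the cross-covariances are all true-score covariance, so they carry over unchanged; only the diagonal terms shrink to ρᵢσᵢ².
True-score variance = [0.77 + 0.58 + 0.95 + 0.81] + 3.86 = 3.11 + 3.86 = 6.97.
Reliability = 6.97 / 7.86 = 0.887.

0.887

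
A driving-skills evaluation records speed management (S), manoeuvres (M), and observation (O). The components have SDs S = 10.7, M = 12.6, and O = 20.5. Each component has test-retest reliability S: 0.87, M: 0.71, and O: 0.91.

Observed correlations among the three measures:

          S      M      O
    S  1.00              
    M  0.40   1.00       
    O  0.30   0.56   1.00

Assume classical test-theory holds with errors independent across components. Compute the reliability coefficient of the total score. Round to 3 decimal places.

0.919

Var(S+M+O) = 10.7² + 12.6² + 20.5² + 2·[10.7·12.6·0.40 + 10.7·20.5·0.30 + 12.6·20.5·0.56] = 693.5 + 528.762 = 1222.26.
Under uncorrelated errors the observed covariances equal the true-score covariances, so only the own-variance terms attenuate.
True-score variance = [10.7²·0.87 + 12.6²·0.71 + 20.5²·0.91] + 528.762 = 594.753 + 528.762 = 1123.52.
Reliability = 1123.52 / 1222.26 = 0.919.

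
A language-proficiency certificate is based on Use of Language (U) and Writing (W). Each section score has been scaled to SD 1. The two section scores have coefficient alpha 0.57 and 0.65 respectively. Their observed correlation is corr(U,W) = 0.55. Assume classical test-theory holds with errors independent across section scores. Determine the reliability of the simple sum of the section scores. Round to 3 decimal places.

Var(U+W) = 2 + 2·[0.55] = 2 + 1.1 = 3.1.
With uncorrelated errors the cross-covariances are all true-score covariance, so they carry over unchanged; only the diagonal terms shrink to ρᵢσᵢ².
True-score variance = [0.57 + 0.65] + 1.1 = 1.22 + 1.1 = 2.32.
Reliability = 2.32 / 3.1 = 0.748.

0.748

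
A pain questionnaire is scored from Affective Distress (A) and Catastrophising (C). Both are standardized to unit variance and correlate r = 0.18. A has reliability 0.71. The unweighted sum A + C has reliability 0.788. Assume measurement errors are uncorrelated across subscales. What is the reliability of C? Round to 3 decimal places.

Var(A+C) = 2 + 2·0.18 = 2.360.
True-score variance = ρ_A + ρ_C + 2·0.18, so 0.788 = (0.71 + ρ_C + 0.36) / 2.360.
ρ_C = 0.788·2.360 − 0.71 − 0.36 = 0.790.

0.790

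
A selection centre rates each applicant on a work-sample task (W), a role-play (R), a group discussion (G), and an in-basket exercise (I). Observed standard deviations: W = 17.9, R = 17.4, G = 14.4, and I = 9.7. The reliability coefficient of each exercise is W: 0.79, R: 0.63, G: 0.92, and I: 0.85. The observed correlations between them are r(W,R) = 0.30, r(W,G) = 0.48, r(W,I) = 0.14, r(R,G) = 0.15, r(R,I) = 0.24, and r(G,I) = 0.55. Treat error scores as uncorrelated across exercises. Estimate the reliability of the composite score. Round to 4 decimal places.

0.8777

Var(W+R+G+I) = 17.9² + 17.4² + 14.4² + 9.7² + 2·[17.9·17.4·0.30 + 17.9·14.4·0.48 + 17.9·9.7·0.14 + 17.4·14.4·0.15 + 17.4·9.7·0.24 + 14.4·9.7·0.55] = 924.62 + 792.772 = 1717.39.
Under uncorrelated errors the observed covariances equal the true-score covariances, so only the own-variance terms attenuate.
True-score variance = [17.9²·0.79 + 17.4²·0.63 + 14.4²·0.92 + 9.7²·0.85] + 792.772 = 714.61 + 792.772 = 1507.38.
Reliability = 1507.38 / 1717.39 = 0.8777.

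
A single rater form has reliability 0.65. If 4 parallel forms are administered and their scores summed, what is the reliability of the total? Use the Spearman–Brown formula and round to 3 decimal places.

ρ_k = kρ / (1 + (k−1)ρ) = 4·0.65 / (1 + 3·0.65) = 2.600 / 2.950 = 0.881.

0.881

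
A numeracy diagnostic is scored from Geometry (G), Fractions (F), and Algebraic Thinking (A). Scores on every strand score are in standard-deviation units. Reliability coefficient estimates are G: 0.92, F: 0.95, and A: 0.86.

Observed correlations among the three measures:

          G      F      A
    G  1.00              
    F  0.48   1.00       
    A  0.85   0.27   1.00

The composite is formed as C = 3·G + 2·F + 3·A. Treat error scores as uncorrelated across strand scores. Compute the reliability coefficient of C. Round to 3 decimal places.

Var(C) = 3² + 2² + 3² + 2·[6·0.48 + 9·0.85 + 6·0.27] = 22 + 24.3 = 46.3.
With uncorrelated errors the cross-covariances are all true-score covariance, so they carry over unchanged; only the diagonal terms shrink to ρᵢσᵢ².
True-score variance = [3²·0.92 + 2²·0.95 + 3²·0.86] + 24.3 = 19.82 + 24.3 = 44.12.
Reliability = 44.12 / 46.3 = 0.953.

0.953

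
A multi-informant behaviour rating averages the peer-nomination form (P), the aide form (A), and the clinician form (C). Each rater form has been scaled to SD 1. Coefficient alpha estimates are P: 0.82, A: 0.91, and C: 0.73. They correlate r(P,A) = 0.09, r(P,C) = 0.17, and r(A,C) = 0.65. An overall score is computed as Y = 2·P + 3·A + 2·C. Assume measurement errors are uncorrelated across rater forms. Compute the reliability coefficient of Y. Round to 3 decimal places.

0.904

Var(Y) = 2² + 3² + 2² + 2·[6·0.09 + 4·0.17 + 6·0.65] = 17 + 10.24 = 27.24.
With uncorrelated errors the cross-covariances are all true-score covariance, so they carry over unchanged; only the diagonal terms shrink to ρᵢσᵢ².
True-score variance = [2²·0.82 + 3²·0.91 + 2²·0.73] + 10.24 = 14.39 + 10.24 = 24.63.
Reliability = 24.63 / 27.24 = 0.904.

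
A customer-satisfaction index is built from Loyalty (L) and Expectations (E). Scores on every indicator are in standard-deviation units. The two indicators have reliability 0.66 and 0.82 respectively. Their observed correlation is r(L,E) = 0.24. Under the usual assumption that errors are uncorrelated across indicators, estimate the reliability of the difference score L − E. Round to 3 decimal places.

Var(L−E) = 1 + 1 − 2·0.24 = 2 − 0.48 = 1.52.
With uncorrelated errors the cross-covariances are all true-score covariance, so they carry over unchanged; only the diagonal terms shrink to ρᵢσᵢ².
True-score variance = [0.66 + 0.82] − 0.48 = 1.48 − 0.48 = 1.
Reliability = 1 / 1.52 = 0.658.

0.658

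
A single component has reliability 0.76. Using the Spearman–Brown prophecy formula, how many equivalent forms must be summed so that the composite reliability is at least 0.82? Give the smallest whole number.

2

k ≥ ρ*(1−ρ₁)/(ρ₁(1−ρ*)) = 0.82·0.24 / (0.76·0.18) = 1.439.
Smallest integer k = 2.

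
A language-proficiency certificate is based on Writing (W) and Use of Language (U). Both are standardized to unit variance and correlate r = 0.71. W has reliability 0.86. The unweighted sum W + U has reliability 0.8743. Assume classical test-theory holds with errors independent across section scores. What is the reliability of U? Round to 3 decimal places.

0.710

Var(W+U) = 2 + 2·0.71 = 3.420.
True-score variance = ρ_W + ρ_U + 2·0.71, so 0.8743 = (0.86 + ρ_U + 1.42) / 3.420.
ρ_U = 0.8743·3.420 − 0.86 − 1.42 = 0.710.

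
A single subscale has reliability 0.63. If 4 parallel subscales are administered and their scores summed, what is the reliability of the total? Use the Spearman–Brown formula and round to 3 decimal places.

ρ_k = kρ / (1 + (k−1)ρ) = 4·0.63 / (1 + 3·0.63) = 2.520 / 2.890 = 0.872.

0.872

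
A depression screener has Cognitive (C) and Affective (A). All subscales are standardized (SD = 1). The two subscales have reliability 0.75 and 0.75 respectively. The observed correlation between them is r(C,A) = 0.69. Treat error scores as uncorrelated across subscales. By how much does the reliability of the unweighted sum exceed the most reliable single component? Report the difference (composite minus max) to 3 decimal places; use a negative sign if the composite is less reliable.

Var(sum) = 2 + 1.38 = 3.38; true-score variance = 1.5 + 1.38 = 2.88; composite reliability = 0.8521.
Max component reliability = 0.7500.
Difference = 0.8521 − 0.7500 = 0.102.

0.102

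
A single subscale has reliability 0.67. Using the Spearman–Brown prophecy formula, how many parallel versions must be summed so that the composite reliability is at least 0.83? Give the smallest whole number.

k ≥ ρ*(1−ρ₁)/(ρ₁(1−ρ*)) = 0.83·0.33 / (0.67·0.17) = 2.405.
Smallest integer k = 3.

3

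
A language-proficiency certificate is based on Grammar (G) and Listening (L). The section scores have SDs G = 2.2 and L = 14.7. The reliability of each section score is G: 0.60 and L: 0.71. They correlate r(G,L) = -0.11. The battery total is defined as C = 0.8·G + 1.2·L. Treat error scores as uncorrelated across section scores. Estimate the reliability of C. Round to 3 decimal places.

Var(C) = 0.8²·2.2² + 1.2²·14.7² + 2·[0.96·2.2·14.7·(-0.11)] = 314.267 − 6.83021 = 307.437.
With uncorrelated errors the cross-covariances are all true-score covariance, so they carry over unchanged; only the diagonal terms shrink to ρᵢσᵢ².
True-score variance = [0.8²·2.2²·0.60 + 1.2²·14.7²·0.71] − 6.83021 = 222.789 − 6.83021 = 215.959.
Reliability = 215.959 / 307.437 = 0.702.

0.702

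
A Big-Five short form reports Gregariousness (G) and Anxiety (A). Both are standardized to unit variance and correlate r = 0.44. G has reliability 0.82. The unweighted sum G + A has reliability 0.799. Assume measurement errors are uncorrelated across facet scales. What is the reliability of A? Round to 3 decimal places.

0.601

Var(G+A) = 2 + 2·0.44 = 2.880.
True-score variance = ρ_G + ρ_A + 2·0.44, so 0.799 = (0.82 + ρ_A + 0.88) / 2.880.
ρ_A = 0.799·2.880 − 0.82 − 0.88 = 0.601.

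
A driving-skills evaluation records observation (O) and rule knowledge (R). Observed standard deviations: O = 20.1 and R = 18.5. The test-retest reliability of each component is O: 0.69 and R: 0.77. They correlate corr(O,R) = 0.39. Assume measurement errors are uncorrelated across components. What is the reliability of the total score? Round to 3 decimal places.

0.803

Var(O+R) = 20.1² + 18.5² + 2·[20.1·18.5·0.39] = 746.26 + 290.043 = 1036.3.
Because errors are independent across components, Cov(Tᵢ,Tⱼ) = Cov(Xᵢ,Xⱼ); the off-diagonal part of the true-score variance is the same as above.
True-score variance = [20.1²·0.69 + 18.5²·0.77] + 290.043 = 542.299 + 290.043 = 832.342.
Reliability = 832.342 / 1036.3 = 0.803.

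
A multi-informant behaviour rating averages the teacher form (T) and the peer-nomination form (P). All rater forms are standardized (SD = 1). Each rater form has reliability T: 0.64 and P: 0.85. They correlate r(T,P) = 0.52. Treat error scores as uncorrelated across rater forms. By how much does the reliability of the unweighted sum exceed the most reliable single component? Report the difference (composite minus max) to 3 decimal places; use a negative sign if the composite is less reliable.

-0.018

Var(sum) = 2 + 1.04 = 3.04; true-score variance = 1.49 + 1.04 = 2.53; composite reliability = 0.8322.
Max component reliability = 0.8500.
Difference = 0.8322 − 0.8500 = -0.018.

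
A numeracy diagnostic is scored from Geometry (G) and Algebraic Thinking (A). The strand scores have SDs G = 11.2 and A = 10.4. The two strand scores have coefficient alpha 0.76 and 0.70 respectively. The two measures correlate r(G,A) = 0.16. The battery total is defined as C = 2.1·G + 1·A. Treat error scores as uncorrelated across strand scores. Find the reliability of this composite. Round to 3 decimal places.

Var(C) = 2.1²·11.2² + 10.4² + 2·[2.1·11.2·10.4·0.16] = 661.35 + 78.2746 = 739.625.
Under uncorrelated errors the observed covariances equal the true-score covariances, so only the own-variance terms attenuate.
True-score variance = [2.1²·11.2²·0.76 + 10.4²·0.70] + 78.2746 = 496.137 + 78.2746 = 574.411.
Reliability = 574.411 / 739.625 = 0.777.

0.777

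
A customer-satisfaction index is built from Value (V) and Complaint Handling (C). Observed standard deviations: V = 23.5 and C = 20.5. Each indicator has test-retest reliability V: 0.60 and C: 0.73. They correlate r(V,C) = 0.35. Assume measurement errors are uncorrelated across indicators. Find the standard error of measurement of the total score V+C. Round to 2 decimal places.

18.29

Var(total) = 972.5 + 337.225 = 1309.72.
True-score variance = 638.132 + 337.225 = 975.357, so reliability = 0.7447.
Error variance = 1309.72 − 975.357 = 334.368; SEM = √334.368 = 18.29.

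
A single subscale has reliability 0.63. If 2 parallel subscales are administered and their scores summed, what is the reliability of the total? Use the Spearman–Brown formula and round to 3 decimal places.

0.773

ρ_k = kρ / (1 + (k−1)ρ) = 2·0.63 / (1 + 1·0.63) = 1.260 / 1.630 = 0.773.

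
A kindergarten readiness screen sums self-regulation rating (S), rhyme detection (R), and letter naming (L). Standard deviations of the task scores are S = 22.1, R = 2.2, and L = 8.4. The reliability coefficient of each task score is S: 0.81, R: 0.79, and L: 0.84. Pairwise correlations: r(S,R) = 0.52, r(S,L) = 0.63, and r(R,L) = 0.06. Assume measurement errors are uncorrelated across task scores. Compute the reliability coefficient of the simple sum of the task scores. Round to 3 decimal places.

0.876

Var(S+R+L) = 22.1² + 2.2² + 8.4² + 2·[22.1·2.2·0.52 + 22.1·8.4·0.63 + 2.2·8.4·0.06] = 563.81 + 286.689 = 850.499.
With uncorrelated errors the cross-covariances are all true-score covariance, so they carry over unchanged; only the diagonal terms shrink to ρᵢσᵢ².
True-score variance = [22.1²·0.81 + 2.2²·0.79 + 8.4²·0.84] + 286.689 = 458.706 + 286.689 = 745.395.
Reliability = 745.395 / 850.499 = 0.876.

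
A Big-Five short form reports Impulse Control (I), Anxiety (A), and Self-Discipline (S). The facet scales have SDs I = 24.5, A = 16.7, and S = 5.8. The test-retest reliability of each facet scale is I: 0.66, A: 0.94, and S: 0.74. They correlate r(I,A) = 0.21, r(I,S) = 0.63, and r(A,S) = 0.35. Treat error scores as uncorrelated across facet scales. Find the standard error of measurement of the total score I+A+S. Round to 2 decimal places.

Var(total) = 912.78 + 418.691 = 1331.47.
True-score variance = 683.215 + 418.691 = 1101.91, so reliability = 0.8276.
Error variance = 1331.47 − 1101.91 = 229.565; SEM = √229.565 = 15.15.

15.15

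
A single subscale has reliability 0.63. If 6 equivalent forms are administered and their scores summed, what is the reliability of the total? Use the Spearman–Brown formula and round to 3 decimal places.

0.911

ρ_k = kρ / (1 + (k−1)ρ) = 6·0.63 / (1 + 5·0.63) = 3.780 / 4.150 = 0.911.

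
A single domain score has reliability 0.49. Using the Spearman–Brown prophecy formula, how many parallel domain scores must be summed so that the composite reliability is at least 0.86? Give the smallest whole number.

k ≥ ρ*(1−ρ₁)/(ρ₁(1−ρ*)) = 0.86·0.51 / (0.49·0.14) = 6.394.
Smallest integer k = 7.

7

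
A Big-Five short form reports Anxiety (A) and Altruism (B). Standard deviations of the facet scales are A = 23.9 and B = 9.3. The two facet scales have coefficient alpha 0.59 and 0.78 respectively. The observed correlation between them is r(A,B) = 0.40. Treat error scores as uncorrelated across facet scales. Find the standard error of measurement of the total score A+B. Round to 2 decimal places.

Var(total) = 657.7 + 177.816 = 835.516.
True-score variance = 404.476 + 177.816 = 582.292, so reliability = 0.6969.
Error variance = 835.516 − 582.292 = 253.224; SEM = √253.224 = 15.91.

15.91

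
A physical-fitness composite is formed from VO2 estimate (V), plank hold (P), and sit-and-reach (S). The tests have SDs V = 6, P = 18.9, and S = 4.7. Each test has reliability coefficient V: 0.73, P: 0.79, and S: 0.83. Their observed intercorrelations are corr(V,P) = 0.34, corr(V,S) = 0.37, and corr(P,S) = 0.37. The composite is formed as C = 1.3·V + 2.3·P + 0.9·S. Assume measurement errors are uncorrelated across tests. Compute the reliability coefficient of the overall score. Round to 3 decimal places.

Var(C) = 1.3²·6² + 2.3²·18.9² + 0.9²·4.7² + 2·[2.99·6·18.9·0.34 + 1.17·6·4.7·0.37 + 2.07·18.9·4.7·0.37] = 1968.37 + 391.05 = 2359.42.
Because errors are independent across components, Cov(Tᵢ,Tⱼ) = Cov(Xᵢ,Xⱼ); the off-diagonal part of the true-score variance is the same as above.
True-score variance = [1.3²·6²·0.73 + 2.3²·18.9²·0.79 + 0.9²·4.7²·0.83] + 391.05 = 1552.08 + 391.05 = 1943.13.
Reliability = 1943.13 / 2359.42 = 0.824.

0.824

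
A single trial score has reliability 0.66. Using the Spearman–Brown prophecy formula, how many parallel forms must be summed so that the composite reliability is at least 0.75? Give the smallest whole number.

2

k ≥ ρ*(1−ρ₁)/(ρ₁(1−ρ*)) = 0.75·0.34 / (0.66·0.25) = 1.545.
Smallest integer k = 2.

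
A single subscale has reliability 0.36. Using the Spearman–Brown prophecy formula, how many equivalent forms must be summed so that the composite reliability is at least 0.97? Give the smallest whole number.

k ≥ ρ*(1−ρ₁)/(ρ₁(1−ρ*)) = 0.97·0.64 / (0.36·0.03) = 57.481.
Smallest integer k = 58.

58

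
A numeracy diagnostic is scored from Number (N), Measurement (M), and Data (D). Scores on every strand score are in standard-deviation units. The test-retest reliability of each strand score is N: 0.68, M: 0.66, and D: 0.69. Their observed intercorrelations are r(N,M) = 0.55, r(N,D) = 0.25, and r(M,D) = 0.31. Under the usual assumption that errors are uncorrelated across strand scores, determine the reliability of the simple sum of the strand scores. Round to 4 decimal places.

Var(N+M+D) = 3 + 2·[0.55 + 0.25 + 0.31] = 3 + 2.22 = 5.22.
Because errors are independent across components, Cov(Tᵢ,Tⱼ) = Cov(Xᵢ,Xⱼ); the off-diagonal part of the true-score variance is the same as above.
True-score variance = [0.68 + 0.66 + 0.69] + 2.22 = 2.03 + 2.22 = 4.25.
Reliability = 4.25 / 5.22 = 0.8142.

0.8142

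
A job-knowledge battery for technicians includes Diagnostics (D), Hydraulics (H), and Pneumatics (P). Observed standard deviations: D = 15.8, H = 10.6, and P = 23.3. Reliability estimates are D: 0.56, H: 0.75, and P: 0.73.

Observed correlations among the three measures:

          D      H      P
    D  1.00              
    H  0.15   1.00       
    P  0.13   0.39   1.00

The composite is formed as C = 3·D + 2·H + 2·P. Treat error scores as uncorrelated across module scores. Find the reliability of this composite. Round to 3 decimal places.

Var(C) = 3²·15.8² + 2²·10.6² + 2²·23.3² + 2·[6·15.8·10.6·0.15 + 6·15.8·23.3·0.13 + 4·10.6·23.3·0.39] = 4867.76 + 1646.34 = 6514.1.
With uncorrelated errors the cross-covariances are all true-score covariance, so they carry over unchanged; only the diagonal terms shrink to ρᵢσᵢ².
True-score variance = [3²·15.8²·0.56 + 2²·10.6²·0.75 + 2²·23.3²·0.73] + 1646.34 = 3180.5 + 1646.34 = 4826.84.
Reliability = 4826.84 / 6514.1 = 0.741.

0.741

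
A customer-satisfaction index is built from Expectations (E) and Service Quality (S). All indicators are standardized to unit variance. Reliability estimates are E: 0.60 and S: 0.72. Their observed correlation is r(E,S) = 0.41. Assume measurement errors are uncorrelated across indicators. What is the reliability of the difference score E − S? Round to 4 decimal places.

0.4237

Var(E−S) = 1 + 1 − 2·0.41 = 2 − 0.82 = 1.18.
Because errors are independent across components, Cov(Tᵢ,Tⱼ) = Cov(Xᵢ,Xⱼ); the off-diagonal part of the true-score variance is the same as above.
True-score variance = [0.60 + 0.72] − 0.82 = 1.32 − 0.82 = 0.5.
Reliability = 0.5 / 1.18 = 0.4237.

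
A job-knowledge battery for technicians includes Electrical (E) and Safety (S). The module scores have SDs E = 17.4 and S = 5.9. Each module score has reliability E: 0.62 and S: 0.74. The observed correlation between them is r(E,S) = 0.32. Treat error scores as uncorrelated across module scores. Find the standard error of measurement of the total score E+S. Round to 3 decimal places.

11.140

Var(total) = 337.57 + 65.7024 = 403.272.
True-score variance = 213.471 + 65.7024 = 279.173, so reliability = 0.6923.
Error variance = 403.272 − 279.173 = 124.099; SEM = √124.099 = 11.140.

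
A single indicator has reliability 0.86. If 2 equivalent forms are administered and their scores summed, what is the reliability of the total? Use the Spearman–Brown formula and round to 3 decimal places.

ρ_k = kρ / (1 + (k−1)ρ) = 2·0.86 / (1 + 1·0.86) = 1.720 / 1.860 = 0.925.

0.925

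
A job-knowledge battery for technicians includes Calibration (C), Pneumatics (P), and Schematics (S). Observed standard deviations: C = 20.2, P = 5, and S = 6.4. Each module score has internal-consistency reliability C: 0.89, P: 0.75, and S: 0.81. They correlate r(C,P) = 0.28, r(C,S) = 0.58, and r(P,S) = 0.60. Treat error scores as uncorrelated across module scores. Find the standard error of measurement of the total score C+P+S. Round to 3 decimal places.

Var(total) = 474 + 244.925 = 718.925.
True-score variance = 415.083 + 244.925 = 660.008, so reliability = 0.9180.
Error variance = 718.925 − 660.008 = 58.9168; SEM = √58.9168 = 7.676.

7.676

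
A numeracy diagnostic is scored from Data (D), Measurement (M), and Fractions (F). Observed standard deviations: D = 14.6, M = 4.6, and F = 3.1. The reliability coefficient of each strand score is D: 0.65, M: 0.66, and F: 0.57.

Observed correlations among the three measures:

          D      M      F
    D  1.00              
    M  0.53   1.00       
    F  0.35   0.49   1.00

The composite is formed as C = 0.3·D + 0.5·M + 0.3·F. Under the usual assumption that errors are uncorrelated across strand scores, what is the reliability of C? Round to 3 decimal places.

0.783

Var(C) = 0.3²·14.6² + 0.5²·4.6² + 0.3²·3.1² + 2·[0.15·14.6·4.6·0.53 + 0.09·14.6·3.1·0.35 + 0.15·4.6·3.1·0.49] = 25.3393 + 15.626 = 40.9653.
With uncorrelated errors the cross-covariances are all true-score covariance, so they carry over unchanged; only the diagonal terms shrink to ρᵢσᵢ².
True-score variance = [0.3²·14.6²·0.65 + 0.5²·4.6²·0.66 + 0.3²·3.1²·0.57] + 15.626 = 16.4543 + 15.626 = 32.0803.
Reliability = 32.0803 / 40.9653 = 0.783.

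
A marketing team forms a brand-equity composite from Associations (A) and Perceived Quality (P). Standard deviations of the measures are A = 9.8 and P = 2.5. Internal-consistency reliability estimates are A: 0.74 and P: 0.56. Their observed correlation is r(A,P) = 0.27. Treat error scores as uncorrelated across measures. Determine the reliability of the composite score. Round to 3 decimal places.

Var(A+P) = 9.8² + 2.5² + 2·[9.8·2.5·0.27] = 102.29 + 13.23 = 115.52.
Because errors are independent across components, Cov(Tᵢ,Tⱼ) = Cov(Xᵢ,Xⱼ); the off-diagonal part of the true-score variance is the same as above.
True-score variance = [9.8²·0.74 + 2.5²·0.56] + 13.23 = 74.5696 + 13.23 = 87.7996.
Reliability = 87.7996 / 115.52 = 0.760.

0.760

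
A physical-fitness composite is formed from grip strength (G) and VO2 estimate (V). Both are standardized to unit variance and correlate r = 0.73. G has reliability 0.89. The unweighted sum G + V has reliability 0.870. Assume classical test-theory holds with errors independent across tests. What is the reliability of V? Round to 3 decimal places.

Var(G+V) = 2 + 2·0.73 = 3.460.
True-score variance = ρ_G + ρ_V + 2·0.73, so 0.870 = (0.89 + ρ_V + 1.46) / 3.460.
ρ_V = 0.870·3.460 − 0.89 − 1.46 = 0.660.

0.660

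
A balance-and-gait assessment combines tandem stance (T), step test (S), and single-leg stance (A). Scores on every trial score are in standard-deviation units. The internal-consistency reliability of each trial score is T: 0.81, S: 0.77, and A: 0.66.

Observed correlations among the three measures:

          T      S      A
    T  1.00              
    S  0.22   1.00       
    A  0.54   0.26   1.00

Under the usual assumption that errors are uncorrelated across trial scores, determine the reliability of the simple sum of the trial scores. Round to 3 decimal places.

Var(T+S+A) = 3 + 2·[0.22 + 0.54 + 0.26] = 3 + 2.04 = 5.04.
Because errors are independent across components, Cov(Tᵢ,Tⱼ) = Cov(Xᵢ,Xⱼ); the off-diagonal part of the true-score variance is the same as above.
True-score variance = [0.81 + 0.77 + 0.66] + 2.04 = 2.24 + 2.04 = 4.28.
Reliability = 4.28 / 5.04 = 0.849.

0.849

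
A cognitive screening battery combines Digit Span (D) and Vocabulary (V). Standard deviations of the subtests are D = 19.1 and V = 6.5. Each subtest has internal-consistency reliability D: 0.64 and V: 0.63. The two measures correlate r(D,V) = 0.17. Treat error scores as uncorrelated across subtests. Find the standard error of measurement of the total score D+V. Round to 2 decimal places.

Var(total) = 407.06 + 42.211 = 449.271.
True-score variance = 260.096 + 42.211 = 302.307, so reliability = 0.6729.
Error variance = 449.271 − 302.307 = 146.964; SEM = √146.964 = 12.12.

12.12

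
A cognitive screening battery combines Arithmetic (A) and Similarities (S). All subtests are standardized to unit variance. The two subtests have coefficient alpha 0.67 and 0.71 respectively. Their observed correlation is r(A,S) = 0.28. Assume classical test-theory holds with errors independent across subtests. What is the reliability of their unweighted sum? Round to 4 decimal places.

0.7578

Var(A+S) = 2 + 2·[0.28] = 2 + 0.56 = 2.56.
Under uncorrelated errors the observed covariances equal the true-score covariances, so only the own-variance terms attenuate.
True-score variance = [0.67 + 0.71] + 0.56 = 1.38 + 0.56 = 1.94.
Reliability = 1.94 / 2.56 = 0.7578.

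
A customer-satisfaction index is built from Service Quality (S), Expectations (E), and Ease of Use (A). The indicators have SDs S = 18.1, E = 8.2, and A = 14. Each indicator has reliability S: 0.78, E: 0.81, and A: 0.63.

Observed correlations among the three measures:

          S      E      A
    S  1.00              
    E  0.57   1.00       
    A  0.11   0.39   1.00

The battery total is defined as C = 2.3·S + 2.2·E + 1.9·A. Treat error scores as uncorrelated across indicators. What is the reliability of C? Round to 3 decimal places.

0.834

Var(C) = 2.3²·18.1² + 2.2²·8.2² + 1.9²·14² + 2·[5.06·18.1·8.2·0.57 + 4.37·18.1·14·0.11 + 4.18·8.2·14·0.39] = 2766.06 + 1474.06 = 4240.12.
Because errors are independent across components, Cov(Tᵢ,Tⱼ) = Cov(Xᵢ,Xⱼ); the off-diagonal part of the true-score variance is the same as above.
True-score variance = [2.3²·18.1²·0.78 + 2.2²·8.2²·0.81 + 1.9²·14²·0.63] + 1474.06 = 2061.15 + 1474.06 = 3535.21.
Reliability = 3535.21 / 4240.12 = 0.834.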